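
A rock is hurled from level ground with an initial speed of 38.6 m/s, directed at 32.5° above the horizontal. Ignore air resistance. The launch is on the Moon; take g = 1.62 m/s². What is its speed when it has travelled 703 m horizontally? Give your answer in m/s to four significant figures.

Resolve: vₓ = 38.60 cos 32.5° = 32.55 m/s and v_y0 = 38.60 sin 32.5° = 20.74 m/s.
x = vₓ t ⇒ t = 703/32.55 = 21.59 s.
Vertical velocity there: v_y = v_y0 − g t = 20.74 − 1.62 × 21.59 = −14.24 m/s.
Speed: √(vₓ² + v_y²) = √(32.55² + 14.24²) = 35.53 m/s.

35.53 m/s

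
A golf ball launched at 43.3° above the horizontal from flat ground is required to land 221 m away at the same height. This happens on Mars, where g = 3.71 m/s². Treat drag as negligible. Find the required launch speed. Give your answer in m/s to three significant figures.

28.7 m/s

Level-ground range: R = v₀² sin(2θ)/g, so v₀ = √(gR / sin 2θ).
v₀ = √(3.71 × 221 / sin 86.60°) = √(819.9 / 0.9982) = √821.36 = 28.66 m/s.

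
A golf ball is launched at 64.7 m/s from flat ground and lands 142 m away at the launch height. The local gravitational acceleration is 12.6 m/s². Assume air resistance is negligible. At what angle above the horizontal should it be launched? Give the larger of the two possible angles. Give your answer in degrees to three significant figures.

R = v₀² sin 2θ / g gives sin 2θ = gR/v₀² = 12.6·142/64.7² = 0.4274.
2θ = 25.30° or 180° − 25.30° = 154.7°, so θ = 12.65° or 77.35°.
The larger angle is 77.35°.

77.3°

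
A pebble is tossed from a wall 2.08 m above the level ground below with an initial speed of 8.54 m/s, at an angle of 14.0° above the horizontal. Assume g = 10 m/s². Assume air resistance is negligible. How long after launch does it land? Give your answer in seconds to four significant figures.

0.8839 s

Resolve: vₓ = 8.540 cos 14.0° = 8.286 m/s and v_y0 = 8.540 sin 14.0° = 2.066 m/s.
Vertical motion (up positive, ground at y = 0): 5.000 t² − (2.066) t − 2.08 = 0, so t = (2.066 + √(2.066² + 2·10.0·2.08)) / 10.0 = (2.066 + 6.773) / 10.0 = 0.8839 s.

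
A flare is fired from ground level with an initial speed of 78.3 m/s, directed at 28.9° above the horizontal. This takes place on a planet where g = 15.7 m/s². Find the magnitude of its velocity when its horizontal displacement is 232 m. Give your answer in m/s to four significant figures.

vₓ = 78.30 cos 28.9° = 68.55 m/s; v_y0 = 78.30 sin 28.9° = 37.84 m/s.
Time to reach x = 232 m: t = x/vₓ = 232/68.55 = 3.384 s.
Vertical velocity there: v_y = v_y0 − g t = 37.84 − 15.7 × 3.384 = −15.29 m/s.
Speed: √(vₓ² + v_y²) = √(68.55² + 15.29²) = 70.23 m/s.

70.23 m/s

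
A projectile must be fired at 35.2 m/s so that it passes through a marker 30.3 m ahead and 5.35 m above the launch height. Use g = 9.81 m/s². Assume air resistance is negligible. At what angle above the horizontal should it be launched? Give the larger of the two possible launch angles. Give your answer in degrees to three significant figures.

Trajectory: y = x tanθ − g x² (1 + tan²θ)/(2v₀²). With x = 30.3, y = 5.35, v₀ = 35.2, g = 9.81:
3.634 tan²θ − 30.3 tanθ + (8.984) = 0.
tanθ = [30.3 ± √(30.3² − 4 × 3.634 × (8.984))] / (2 × 3.634) = (30.3 ± 28.06) / 7.269, giving tanθ = 0.3079 or 8.029.
θ = 17.11° or 82.90°; the larger is 82.90°.

82.9°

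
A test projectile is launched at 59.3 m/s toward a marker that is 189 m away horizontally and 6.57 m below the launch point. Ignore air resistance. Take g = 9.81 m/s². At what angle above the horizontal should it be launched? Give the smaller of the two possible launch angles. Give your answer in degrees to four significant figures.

13.75°

Trajectory: y = x tanθ − g x² (1 + tan²θ)/(2v₀²). With x = 189, y = −6.57, v₀ = 59.3, g = 9.81:
49.83 tan²θ − 189 tanθ + (43.26) = 0.
tanθ = [189 ± √(189² − 4 × 49.83 × (43.26))] / (2 × 49.83) = (189 ± 164.6) / 99.65, giving tanθ = 0.2446 or 3.549.
θ = 13.75° or 74.26°; the smaller is 13.75°.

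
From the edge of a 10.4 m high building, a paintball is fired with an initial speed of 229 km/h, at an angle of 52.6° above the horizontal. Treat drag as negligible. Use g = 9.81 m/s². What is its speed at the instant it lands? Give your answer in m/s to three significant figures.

65.2 m/s

Convert: 229 km/h = 229/3.6 = 63.61 m/s.
Resolve: vₓ = 63.61 cos 52.6° = 38.64 m/s and v_y0 = 63.61 sin 52.6° = 50.53 m/s.
Vertical motion (up positive, ground at y = 0): 4.905 t² − (50.53) t − 10.4 = 0, so t = (50.53 + √(50.53² + 2·9.81·10.4)) / 9.81 = (50.53 + 52.51) / 9.81 = 10.50 s.
Vertical velocity at impact: v_y = v_y0 − g t = 50.53 − 9.81 × 10.50 = −52.51 m/s.
Speed: |v| = √(vₓ² + v_y²) = √(38.64² + 52.51²) = 65.20 m/s.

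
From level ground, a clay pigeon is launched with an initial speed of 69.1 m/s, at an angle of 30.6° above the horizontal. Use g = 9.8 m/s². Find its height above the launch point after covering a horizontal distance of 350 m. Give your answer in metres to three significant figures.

37.3 m

Horizontal component vₓ = 69.10 cos 30.6° = 59.48 m/s; vertical v_y0 = 69.10 sin 30.6° = 35.17 m/s.
At x = 350 m, t = x/vₓ = 350/59.48 = 5.885 s.
Height: y = v_y0 t − ½ g t² = 35.17 × 5.885 − 4.900 × 5.885² = 207.0 − 169.7 = 37.31 m.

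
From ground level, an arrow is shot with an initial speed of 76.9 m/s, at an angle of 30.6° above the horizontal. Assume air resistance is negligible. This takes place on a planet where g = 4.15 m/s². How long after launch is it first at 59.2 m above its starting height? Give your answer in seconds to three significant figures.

1.66 s

Components: vₓ = 76.90 cos 30.6° = 66.19 m/s, v_y0 = 76.90 sin 30.6° = 39.15 m/s.
Require v_y0 t − ½ g t² = 59.2, i.e. 2.075 t² − 39.15 t + 59.2 = 0.
Quadratic formula: t = (39.15 ± √1041.0) / 4.15 = (39.15 ± 32.26) / 4.15 → t = 1.658 s or 17.21 s.
The first (ascending) time is 1.658 s.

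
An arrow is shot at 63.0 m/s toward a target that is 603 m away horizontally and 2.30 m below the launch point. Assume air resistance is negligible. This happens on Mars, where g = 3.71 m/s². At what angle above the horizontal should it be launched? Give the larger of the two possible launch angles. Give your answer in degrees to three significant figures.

72.9°

Trajectory: y = x tanθ − g x² (1 + tan²θ)/(2v₀²). With x = 603, y = −2.30, v₀ = 63.0, g = 3.71:
169.9 tan²θ − 603 tanθ + (167.6) = 0.
tanθ = [603 ± √(603² − 4 × 169.9 × (167.6))] / (2 × 169.9) = (603 ± 499.7) / 339.9, giving tanθ = 0.3041 or 3.244.
θ = 16.91° or 72.87°; the larger is 72.87°.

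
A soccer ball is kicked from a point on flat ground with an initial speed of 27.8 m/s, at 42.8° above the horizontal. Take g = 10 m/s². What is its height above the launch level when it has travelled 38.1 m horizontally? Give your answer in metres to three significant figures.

17.8 m

Horizontal component vₓ = 27.80 cos 42.8° = 20.40 m/s; vertical v_y0 = 27.80 sin 42.8° = 18.89 m/s.
At x = 38.1 m, t = x/vₓ = 38.1/20.40 = 1.868 s.
Height: y = v_y0 t − ½ g t² = 18.89 × 1.868 − 5.000 × 1.868² = 35.28 − 17.44 = 17.84 m.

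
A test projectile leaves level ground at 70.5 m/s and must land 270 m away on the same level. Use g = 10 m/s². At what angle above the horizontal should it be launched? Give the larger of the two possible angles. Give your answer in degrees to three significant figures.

From R = (v₀²/g) sin 2θ: sin 2θ = 10.0 × 270 / 4970.2 = 0.5432.
2θ = 32.90° or 180° − 32.90° = 147.1°, so θ = 16.45° or 73.55°.
The larger angle is 73.55°.

73.5°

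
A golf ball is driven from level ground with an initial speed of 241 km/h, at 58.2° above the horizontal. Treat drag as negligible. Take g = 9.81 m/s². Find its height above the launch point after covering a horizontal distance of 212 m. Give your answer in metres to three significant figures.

165 m

Convert: 241 km/h = 241/3.6 = 66.94 m/s.
Resolve: vₓ = 66.94 cos 58.2° = 35.28 m/s and v_y0 = 66.94 sin 58.2° = 56.90 m/s.
Time to reach x = 212 m: t = x/vₓ = 212/35.28 = 6.010 s.
Height: y = v_y0 t − ½ g t² = 56.90 × 6.010 − 4.905 × 6.010² = 341.9 − 177.1 = 164.8 m.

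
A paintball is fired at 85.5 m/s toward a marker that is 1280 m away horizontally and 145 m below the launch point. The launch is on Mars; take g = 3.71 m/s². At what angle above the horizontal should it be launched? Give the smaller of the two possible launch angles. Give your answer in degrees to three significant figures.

12.9°

Trajectory: y = x tanθ − g x² (1 + tan²θ)/(2v₀²). With x = 1280, y = −145, v₀ = 85.5, g = 3.71:
415.7 tan²θ − 1280 tanθ + (270.7) = 0.
tanθ = [1280 ± √(1280² − 4 × 415.7 × (270.7))] / (2 × 415.7) = (1280 ± 1090) / 831.5, giving tanθ = 0.2285 or 2.850.
θ = 12.87° or 70.67°; the smaller is 12.87°.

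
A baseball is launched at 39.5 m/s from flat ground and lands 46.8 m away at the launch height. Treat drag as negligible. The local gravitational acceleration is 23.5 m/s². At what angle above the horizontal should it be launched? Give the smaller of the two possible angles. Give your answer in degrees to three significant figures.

22.4°

From R = (v₀²/g) sin 2θ: sin 2θ = 23.5 × 46.8 / 1560.2 = 0.7049.
2θ = 44.82° or 180° − 44.82° = 135.2°, so θ = 22.41° or 67.59°.
The smaller angle is 22.41°.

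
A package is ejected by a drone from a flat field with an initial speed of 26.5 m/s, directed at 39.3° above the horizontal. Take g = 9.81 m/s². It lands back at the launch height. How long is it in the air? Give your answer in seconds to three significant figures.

Horizontal component vₓ = 26.50 cos 39.3° = 20.51 m/s; vertical v_y0 = 26.50 sin 39.3° = 16.78 m/s.
It returns to y = 0 when t = 2 v_y0 / g = 2(16.78)/9.81 = 3.422 s.

3.42 s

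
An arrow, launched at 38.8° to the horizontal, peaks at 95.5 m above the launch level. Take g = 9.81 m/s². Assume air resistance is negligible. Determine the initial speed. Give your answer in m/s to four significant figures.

69.08 m/s

At the peak v_y = 0, so v_y0 = √(2gH) = √(2 × 9.81 × 95.5) = 43.29 m/s.
v_y0 = v₀ sin θ ⇒ v₀ = 43.29 / sin 38.8° = 69.08 m/s.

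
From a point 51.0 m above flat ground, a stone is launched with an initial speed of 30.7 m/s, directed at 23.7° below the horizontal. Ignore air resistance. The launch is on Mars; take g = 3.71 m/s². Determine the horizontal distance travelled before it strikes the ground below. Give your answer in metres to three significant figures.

Components: vₓ = 30.70 cos 23.7° = 28.11 m/s, v_y0 = −12.34 m/s (downward).
With up positive and y = 0 at the ground: y(t) = 51.0 + (−12.34) t − 1.855 t². Setting y = 0 and taking the positive root: t = [−12.34 + √(12.34² + 2·3.71·51.0)] / 3.71 = (−12.34 + 23.04) / 3.71 = 2.883 s.
Horizontal distance: R = vₓ t = 28.11 × 2.883 = 81.05 m.

81.1 m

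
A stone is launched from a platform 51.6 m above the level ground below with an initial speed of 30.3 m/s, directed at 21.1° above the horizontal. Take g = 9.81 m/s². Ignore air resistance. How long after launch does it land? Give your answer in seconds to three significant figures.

Components: vₓ = 30.30 cos 21.1° = 28.27 m/s, v_y0 = 30.30 sin 21.1° = 10.91 m/s.
Vertical motion (up positive, ground at y = 0): 4.905 t² − (10.91) t − 51.6 = 0, so t = (10.91 + √(10.91² + 2·9.81·51.6)) / 9.81 = (10.91 + 33.64) / 9.81 = 4.541 s.

4.54 s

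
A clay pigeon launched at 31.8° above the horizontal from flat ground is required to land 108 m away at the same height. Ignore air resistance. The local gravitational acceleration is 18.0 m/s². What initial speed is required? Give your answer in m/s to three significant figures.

46.6 m/s

Level-ground range: R = v₀² sin(2θ)/g, so v₀ = √(gR / sin 2θ).
v₀ = √(18.0 × 108 / sin 63.60°) = √(1944 / 0.8957) = √2170.3 = 46.59 m/s.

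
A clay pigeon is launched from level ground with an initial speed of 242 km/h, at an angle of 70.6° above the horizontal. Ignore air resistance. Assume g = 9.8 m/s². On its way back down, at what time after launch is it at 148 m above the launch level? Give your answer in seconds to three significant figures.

Convert: 242 km/h = 242/3.6 = 67.22 m/s.
Resolve: vₓ = 67.22 cos 70.6° = 22.33 m/s and v_y0 = 67.22 sin 70.6° = 63.41 m/s.
Set y = v_y0 t − ½ g t² = 148: 4.900 t² − 63.41 t + 148 = 0.
Quadratic formula: t = (63.41 ± √1119.5) / 9.80 = (63.41 ± 33.46) / 9.80 → t = 3.056 s or 9.884 s.
The descending-branch root is 9.884 s.

9.88 s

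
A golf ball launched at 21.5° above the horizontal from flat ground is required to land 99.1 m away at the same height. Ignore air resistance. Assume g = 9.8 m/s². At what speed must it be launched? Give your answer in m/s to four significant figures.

37.74 m/s

On level ground R = v₀² sin 2θ / g ⇒ v₀ = √(gR / sin 2θ).
v₀ = √(9.80 × 99.1 / sin 43.00°) = √(971.2 / 0.6820) = √1424.0 = 37.74 m/s.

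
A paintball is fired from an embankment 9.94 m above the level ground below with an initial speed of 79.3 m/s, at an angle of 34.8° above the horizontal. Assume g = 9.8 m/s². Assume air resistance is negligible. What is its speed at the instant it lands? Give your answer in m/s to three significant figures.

Resolve: vₓ = 79.30 cos 34.8° = 65.12 m/s and v_y0 = 79.30 sin 34.8° = 45.26 m/s.
The projectile lands when y = 9.94 + (45.26) t − ½·9.80·t² = 0. Positive root: t = (45.26 + √(45.26² + 2·9.80·9.94)) / 9.80 = (45.26 + 47.36) / 9.80 = 9.451 s.
Vertical velocity at impact: v_y = v_y0 − g t = 45.26 − 9.80 × 9.451 = −47.36 m/s.
Speed: |v| = √(vₓ² + v_y²) = √(65.12² + 47.36²) = 80.52 m/s.

80.5 m/s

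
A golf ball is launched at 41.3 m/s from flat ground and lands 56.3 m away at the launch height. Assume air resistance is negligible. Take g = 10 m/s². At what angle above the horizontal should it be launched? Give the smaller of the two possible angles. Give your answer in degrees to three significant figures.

From R = (v₀²/g) sin 2θ: sin 2θ = 10.0 × 56.3 / 1705.7 = 0.3301.
2θ = 19.27° or 180° − 19.27° = 160.7°, so θ = 9.637° or 80.36°.
The smaller angle is 9.637°.

9.64°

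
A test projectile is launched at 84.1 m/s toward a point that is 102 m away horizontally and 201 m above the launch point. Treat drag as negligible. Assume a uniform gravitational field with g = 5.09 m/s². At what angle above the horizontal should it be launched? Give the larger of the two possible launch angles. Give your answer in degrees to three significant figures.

87.7°

Trajectory: y = x tanθ − g x² (1 + tan²θ)/(2v₀²). With x = 102, y = 201, v₀ = 84.1, g = 5.09:
3.744 tan²θ − 102 tanθ + (204.7) = 0.
tanθ = [102 ± √(102² − 4 × 3.744 × (204.7))] / (2 × 3.744) = (102 ± 85.66) / 7.487, giving tanθ = 2.182 or 25.06.
θ = 65.38° or 87.72°; the larger is 87.72°.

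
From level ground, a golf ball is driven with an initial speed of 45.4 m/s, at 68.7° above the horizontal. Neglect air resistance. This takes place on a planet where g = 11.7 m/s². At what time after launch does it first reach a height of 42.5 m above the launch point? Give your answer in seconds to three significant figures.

Resolve: vₓ = 45.40 cos 68.7° = 16.49 m/s and v_y0 = 45.40 sin 68.7° = 42.30 m/s.
Set y = v_y0 t − ½ g t² = 42.5: 5.850 t² − 42.30 t + 42.5 = 0.
Quadratic formula: t = (42.30 ± √794.69) / 11.7 = (42.30 ± 28.19) / 11.7 → t = 1.206 s or 6.025 s.
The first (ascending) time is 1.206 s.

1.21 s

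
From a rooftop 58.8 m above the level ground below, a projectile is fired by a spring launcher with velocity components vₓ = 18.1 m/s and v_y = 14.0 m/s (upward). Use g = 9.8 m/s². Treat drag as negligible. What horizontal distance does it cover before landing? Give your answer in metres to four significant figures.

Vertical motion (up positive, ground at y = 0): 4.900 t² − (14.00) t − 58.8 = 0, so t = (14.00 + √(14.00² + 2·9.80·58.8)) / 9.80 = (14.00 + 36.72) / 9.80 = 5.176 s.
Horizontal distance: R = vₓ t = 18.10 × 5.176 = 93.68 m.

93.68 m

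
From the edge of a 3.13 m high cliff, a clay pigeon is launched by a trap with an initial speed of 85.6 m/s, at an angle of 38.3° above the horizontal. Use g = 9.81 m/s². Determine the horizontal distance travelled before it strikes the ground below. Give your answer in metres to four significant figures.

730.5 m

vₓ = 85.60 cos 38.3° = 67.18 m/s; v_y0 = 85.60 sin 38.3° = 53.05 m/s.
The projectile lands when y = 3.13 + (53.05) t − ½·9.81·t² = 0. Positive root: t = (53.05 + √(53.05² + 2·9.81·3.13)) / 9.81 = (53.05 + 53.63) / 9.81 = 10.87 s.
Horizontal distance: R = vₓ t = 67.18 × 10.87 = 730.5 m.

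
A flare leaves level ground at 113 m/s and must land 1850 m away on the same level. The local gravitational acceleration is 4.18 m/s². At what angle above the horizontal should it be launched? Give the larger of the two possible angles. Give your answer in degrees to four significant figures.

71.36°

R = v₀² sin 2θ / g gives sin 2θ = gR/v₀² = 4.18·1850/113² = 0.6056.
2θ = 37.27° or 180° − 37.27° = 142.7°, so θ = 18.64° or 71.36°.
The larger angle is 71.36°.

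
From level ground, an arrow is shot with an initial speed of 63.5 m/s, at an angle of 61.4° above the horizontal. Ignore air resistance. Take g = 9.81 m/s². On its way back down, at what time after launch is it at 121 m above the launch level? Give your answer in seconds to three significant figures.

Resolve: vₓ = 63.50 cos 61.4° = 30.40 m/s and v_y0 = 63.50 sin 61.4° = 55.75 m/s.
Require v_y0 t − ½ g t² = 121, i.e. 4.905 t² − 55.75 t + 121 = 0.
Quadratic formula: t = (55.75 ± √734.26) / 9.81 = (55.75 ± 27.10) / 9.81 → t = 2.921 s or 8.445 s.
The descending-branch root is 8.445 s.

8.45 s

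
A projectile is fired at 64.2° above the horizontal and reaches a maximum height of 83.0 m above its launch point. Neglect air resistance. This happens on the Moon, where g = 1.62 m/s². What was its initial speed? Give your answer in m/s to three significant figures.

At the peak v_y = 0, so v_y0 = √(2gH) = √(2 × 1.62 × 83.0) = 16.40 m/s.
v_y0 = v₀ sin θ ⇒ v₀ = 16.40 / sin 64.2° = 18.21 m/s.

18.2 m/s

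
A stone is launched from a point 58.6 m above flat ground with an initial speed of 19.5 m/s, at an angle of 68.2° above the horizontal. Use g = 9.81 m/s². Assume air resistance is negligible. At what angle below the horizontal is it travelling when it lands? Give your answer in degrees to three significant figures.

79.3°

Components: vₓ = 19.50 cos 68.2° = 7.242 m/s, v_y0 = 19.50 sin 68.2° = 18.11 m/s.
Vertical motion (up positive, ground at y = 0): 4.905 t² − (18.11) t − 58.6 = 0, so t = (18.11 + √(18.11² + 2·9.81·58.6)) / 9.81 = (18.11 + 38.44) / 9.81 = 5.764 s.
At impact: v_y = v_y0 − g t = −38.44 m/s; vₓ = 7.242 m/s.
Angle below horizontal: arctan(|v_y|/vₓ) = arctan(38.44/7.242) = 79.33°.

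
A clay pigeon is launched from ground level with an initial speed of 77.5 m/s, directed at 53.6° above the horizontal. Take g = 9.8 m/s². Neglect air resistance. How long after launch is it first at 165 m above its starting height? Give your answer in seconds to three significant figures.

Horizontal component vₓ = 77.50 cos 53.6° = 45.99 m/s; vertical v_y0 = 77.50 sin 53.6° = 62.38 m/s.
Height y(t) = 62.38 t − 4.900 t² = 165 gives 4.900 t² − 62.38 t + 165 = 0.
t = [62.38 ± √(62.38² − 2·9.80·165)] / 9.80 = (62.38 ± 25.64) / 9.80, so t = 3.749 s or t = 8.981 s.
The first (ascending) time is 3.749 s.

3.75 s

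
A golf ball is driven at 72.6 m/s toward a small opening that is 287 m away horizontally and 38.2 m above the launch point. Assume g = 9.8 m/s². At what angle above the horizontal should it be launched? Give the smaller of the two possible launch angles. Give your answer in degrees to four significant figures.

24.47°

Trajectory: y = x tanθ − g x² (1 + tan²θ)/(2v₀²). With x = 287, y = 38.2, v₀ = 72.6, g = 9.80:
76.57 tan²θ − 287 tanθ + (114.8) = 0.
tanθ = [287 ± √(287² − 4 × 76.57 × (114.8))] / (2 × 76.57) = (287 ± 217.3) / 153.1, giving tanθ = 0.4552 or 3.293.
θ = 24.47° or 73.11°; the smaller is 24.47°.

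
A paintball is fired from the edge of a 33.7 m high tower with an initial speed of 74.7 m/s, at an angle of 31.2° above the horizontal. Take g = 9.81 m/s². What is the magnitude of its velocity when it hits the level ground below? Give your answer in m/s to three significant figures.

79.0 m/s

Resolve: vₓ = 74.70 cos 31.2° = 63.90 m/s and v_y0 = 74.70 sin 31.2° = 38.70 m/s.
With up positive and y = 0 at the ground: y(t) = 33.7 + (38.70) t − 4.905 t². Setting y = 0 and taking the positive root: t = [38.70 + √(38.70² + 2·9.81·33.7)] / 9.81 = (38.70 + 46.46) / 9.81 = 8.681 s.
Vertical velocity at impact: v_y = v_y0 − g t = 38.70 − 9.81 × 8.681 = −46.46 m/s.
Speed: |v| = √(vₓ² + v_y²) = √(63.90² + 46.46²) = 79.00 m/s.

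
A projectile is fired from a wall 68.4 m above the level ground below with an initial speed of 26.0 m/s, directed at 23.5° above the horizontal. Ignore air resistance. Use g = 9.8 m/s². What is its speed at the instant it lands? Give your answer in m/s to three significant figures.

Horizontal component vₓ = 26.00 cos 23.5° = 23.84 m/s; vertical v_y0 = 26.00 sin 23.5° = 10.37 m/s.
The projectile lands when y = 68.4 + (10.37) t − ½·9.80·t² = 0. Positive root: t = (10.37 + √(10.37² + 2·9.80·68.4)) / 9.80 = (10.37 + 38.05) / 9.80 = 4.941 s.
Vertical velocity at impact: v_y = v_y0 − g t = 10.37 − 9.80 × 4.941 = −38.05 m/s.
Speed: |v| = √(vₓ² + v_y²) = √(23.84² + 38.05²) = 44.91 m/s.

44.9 m/s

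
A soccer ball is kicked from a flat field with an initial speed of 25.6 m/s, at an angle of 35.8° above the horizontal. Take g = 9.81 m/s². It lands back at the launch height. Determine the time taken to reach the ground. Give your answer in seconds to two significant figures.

3.1 s

Horizontal component vₓ = 25.60 cos 35.8° = 20.76 m/s; vertical v_y0 = 25.60 sin 35.8° = 14.97 m/s.
Landing at launch height ⇒ T = 2 v_y0 / g = 2 × 14.97 / 9.81 = 3.053 s.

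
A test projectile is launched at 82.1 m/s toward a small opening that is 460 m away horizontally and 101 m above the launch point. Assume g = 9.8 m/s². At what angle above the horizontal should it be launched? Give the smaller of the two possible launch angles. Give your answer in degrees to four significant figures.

36.29°

Trajectory: y = x tanθ − g x² (1 + tan²θ)/(2v₀²). With x = 460, y = 101, v₀ = 82.1, g = 9.80:
153.8 tan²θ − 460 tanθ + (254.8) = 0.
tanθ = [460 ± √(460² − 4 × 153.8 × (254.8))] / (2 × 153.8) = (460 ± 234.1) / 307.6, giving tanθ = 0.7342 or 2.256.
θ = 36.29° or 66.10°; the smaller is 36.29°.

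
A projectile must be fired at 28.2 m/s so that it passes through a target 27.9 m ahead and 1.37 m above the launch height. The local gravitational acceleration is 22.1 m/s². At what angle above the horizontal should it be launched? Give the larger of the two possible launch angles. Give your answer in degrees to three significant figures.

63.7°

Trajectory: y = x tanθ − g x² (1 + tan²θ)/(2v₀²). With x = 27.9, y = 1.37, v₀ = 28.2, g = 22.1:
10.82 tan²θ − 27.9 tanθ + (12.19) = 0.
tanθ = [27.9 ± √(27.9² − 4 × 10.82 × (12.19))] / (2 × 10.82) = (27.9 ± 15.85) / 21.63, giving tanθ = 0.5571 or 2.022.
θ = 29.12° or 63.69°; the larger is 63.69°.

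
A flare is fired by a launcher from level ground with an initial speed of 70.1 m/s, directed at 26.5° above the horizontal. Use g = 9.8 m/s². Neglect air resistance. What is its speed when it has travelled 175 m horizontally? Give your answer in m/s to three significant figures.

62.9 m/s

Components: vₓ = 70.10 cos 26.5° = 62.73 m/s, v_y0 = 70.10 sin 26.5° = 31.28 m/s.
x = vₓ t ⇒ t = 175/62.73 = 2.790 s.
Vertical velocity there: v_y = v_y0 − g t = 31.28 − 9.80 × 2.790 = 3.941 m/s.
Speed: √(vₓ² + v_y²) = √(62.73² + 3.941²) = 62.86 m/s.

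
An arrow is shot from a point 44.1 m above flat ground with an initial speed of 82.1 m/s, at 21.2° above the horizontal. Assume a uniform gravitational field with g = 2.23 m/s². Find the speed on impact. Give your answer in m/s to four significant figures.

Horizontal component vₓ = 82.10 cos 21.2° = 76.54 m/s; vertical v_y0 = 82.10 sin 21.2° = 29.69 m/s.
With up positive and y = 0 at the ground: y(t) = 44.1 + (29.69) t − 1.115 t². Setting y = 0 and taking the positive root: t = [29.69 + √(29.69² + 2·2.23·44.1)] / 2.23 = (29.69 + 32.84) / 2.23 = 28.04 s.
Vertical velocity at impact: v_y = v_y0 − g t = 29.69 − 2.23 × 28.04 = −32.84 m/s.
Speed: |v| = √(vₓ² + v_y²) = √(76.54² + 32.84²) = 83.29 m/s.

83.29 m/s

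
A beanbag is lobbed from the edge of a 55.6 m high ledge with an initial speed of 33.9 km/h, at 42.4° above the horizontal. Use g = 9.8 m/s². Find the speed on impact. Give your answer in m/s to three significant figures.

Convert: 33.9 km/h = 33.9/3.6 = 9.417 m/s.
Components: vₓ = 9.417 cos 42.4° = 6.954 m/s, v_y0 = 9.417 sin 42.4° = 6.350 m/s.
The projectile lands when y = 55.6 + (6.350) t − ½·9.80·t² = 0. Positive root: t = (6.350 + √(6.350² + 2·9.80·55.6)) / 9.80 = (6.350 + 33.62) / 9.80 = 4.078 s.
Vertical velocity at impact: v_y = v_y0 − g t = 6.350 − 9.80 × 4.078 = −33.62 m/s.
Speed: |v| = √(vₓ² + v_y²) = √(6.954² + 33.62²) = 34.33 m/s.

34.3 m/s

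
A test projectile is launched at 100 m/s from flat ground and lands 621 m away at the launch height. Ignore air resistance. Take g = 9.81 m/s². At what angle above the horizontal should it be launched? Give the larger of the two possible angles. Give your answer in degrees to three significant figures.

Level-ground range R = v₀² sin(2θ)/g ⇒ sin(2θ) = gR/v₀² = 9.81 × 621 / 100² = 0.6092.
2θ = 37.53° or 180° − 37.53° = 142.5°, so θ = 18.77° or 71.23°.
The larger angle is 71.23°.

71.2°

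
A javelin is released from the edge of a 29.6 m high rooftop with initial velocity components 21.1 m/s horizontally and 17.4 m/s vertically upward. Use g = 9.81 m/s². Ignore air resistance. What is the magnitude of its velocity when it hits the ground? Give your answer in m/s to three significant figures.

36.5 m/s

The projectile lands when y = 29.6 + (17.40) t − ½·9.81·t² = 0. Positive root: t = (17.40 + √(17.40² + 2·9.81·29.6)) / 9.81 = (17.40 + 29.72) / 9.81 = 4.804 s.
Vertical velocity at impact: v_y = v_y0 − g t = 17.40 − 9.81 × 4.804 = −29.72 m/s.
Speed: |v| = √(vₓ² + v_y²) = √(21.10² + 29.72²) = 36.45 m/s.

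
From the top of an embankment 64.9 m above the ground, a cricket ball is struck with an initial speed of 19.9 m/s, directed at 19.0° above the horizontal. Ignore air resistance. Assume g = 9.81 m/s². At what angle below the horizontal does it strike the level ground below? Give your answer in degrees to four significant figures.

Horizontal component vₓ = 19.90 cos 19.0° = 18.82 m/s; vertical v_y0 = 19.90 sin 19.0° = 6.479 m/s.
Vertical motion (up positive, ground at y = 0): 4.905 t² − (6.479) t − 64.9 = 0, so t = (6.479 + √(6.479² + 2·9.81·64.9)) / 9.81 = (6.479 + 36.27) / 9.81 = 4.357 s.
At impact: v_y = v_y0 − g t = −36.27 m/s; vₓ = 18.82 m/s.
Angle below horizontal: arctan(|v_y|/vₓ) = arctan(36.27/18.82) = 62.58°.

62.58°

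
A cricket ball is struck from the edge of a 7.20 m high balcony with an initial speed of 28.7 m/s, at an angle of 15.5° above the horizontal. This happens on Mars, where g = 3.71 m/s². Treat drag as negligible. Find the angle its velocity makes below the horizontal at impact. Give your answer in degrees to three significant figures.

21.0°

Components: vₓ = 28.70 cos 15.5° = 27.66 m/s, v_y0 = 28.70 sin 15.5° = 7.670 m/s.
The projectile lands when y = 7.20 + (7.670) t − ½·3.71·t² = 0. Positive root: t = (7.670 + √(7.670² + 2·3.71·7.20)) / 3.71 = (7.670 + 10.59) / 3.71 = 4.923 s.
At impact: v_y = v_y0 − g t = −10.59 m/s; vₓ = 27.66 m/s.
Angle below horizontal: arctan(|v_y|/vₓ) = arctan(10.59/27.66) = 20.96°.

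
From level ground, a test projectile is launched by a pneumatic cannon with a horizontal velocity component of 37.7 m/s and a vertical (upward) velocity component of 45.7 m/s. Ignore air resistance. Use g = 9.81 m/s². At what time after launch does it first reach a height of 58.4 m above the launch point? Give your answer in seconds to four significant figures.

Set y = v_y0 t − ½ g t² = 58.4: 4.905 t² − 45.70 t + 58.4 = 0.
Quadratic formula: t = (45.70 ± √942.68) / 9.81 = (45.70 ± 30.70) / 9.81 → t = 1.529 s or 7.788 s.
The first (ascending) time is 1.529 s.

1.529 s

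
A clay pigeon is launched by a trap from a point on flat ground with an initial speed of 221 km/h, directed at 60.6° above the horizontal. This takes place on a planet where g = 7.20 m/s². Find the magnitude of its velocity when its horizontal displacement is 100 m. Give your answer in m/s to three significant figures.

Convert: 221 km/h = 221/3.6 = 61.39 m/s.
Resolve: vₓ = 61.39 cos 60.6° = 30.14 m/s and v_y0 = 61.39 sin 60.6° = 53.48 m/s.
x = vₓ t ⇒ t = 100/30.14 = 3.318 s.
Vertical velocity there: v_y = v_y0 − g t = 53.48 − 7.20 × 3.318 = 29.59 m/s.
Speed: √(vₓ² + v_y²) = √(30.14² + 29.59²) = 42.24 m/s.

42.2 m/s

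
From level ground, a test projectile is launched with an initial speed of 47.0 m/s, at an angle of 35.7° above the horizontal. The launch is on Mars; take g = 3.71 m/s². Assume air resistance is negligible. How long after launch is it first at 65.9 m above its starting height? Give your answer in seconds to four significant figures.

3.019 s

Components: vₓ = 47.00 cos 35.7° = 38.17 m/s, v_y0 = 47.00 sin 35.7° = 27.43 m/s.
Height y(t) = 27.43 t − 1.855 t² = 65.9 gives 1.855 t² − 27.43 t + 65.9 = 0.
Quadratic formula: t = (27.43 ± √263.23) / 3.71 = (27.43 ± 16.22) / 3.71 → t = 3.019 s or 11.77 s.
The first (ascending) time is 3.019 s.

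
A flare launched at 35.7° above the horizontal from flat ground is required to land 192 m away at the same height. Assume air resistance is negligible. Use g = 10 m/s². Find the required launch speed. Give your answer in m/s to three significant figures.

From R = (v₀² / g) sin 2θ: v₀ = √(gR / sin 2θ).
v₀ = √(10.0 × 192 / sin 71.40°) = √(1920 / 0.9478) = √2025.8 = 45.01 m/s.

45.0 m/s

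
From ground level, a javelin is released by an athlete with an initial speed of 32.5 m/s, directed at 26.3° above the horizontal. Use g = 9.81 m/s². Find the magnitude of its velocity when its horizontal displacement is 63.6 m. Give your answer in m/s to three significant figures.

30.0 m/s

Horizontal component vₓ = 32.50 cos 26.3° = 29.14 m/s; vertical v_y0 = 32.50 sin 26.3° = 14.40 m/s.
At x = 63.6 m, t = x/vₓ = 63.6/29.14 = 2.183 s.
Vertical velocity there: v_y = v_y0 − g t = 14.40 − 9.81 × 2.183 = −7.014 m/s.
Speed: √(vₓ² + v_y²) = √(29.14² + 7.014²) = 29.97 m/s.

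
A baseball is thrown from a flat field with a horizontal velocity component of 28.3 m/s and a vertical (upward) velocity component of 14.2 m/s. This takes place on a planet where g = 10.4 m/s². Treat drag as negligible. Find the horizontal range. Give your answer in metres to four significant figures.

77.28 m

Flight time T = 2 v_y0 / g = 2.731 s.
Range: R = vₓ T = 28.30 × 2.731 = 77.28 m.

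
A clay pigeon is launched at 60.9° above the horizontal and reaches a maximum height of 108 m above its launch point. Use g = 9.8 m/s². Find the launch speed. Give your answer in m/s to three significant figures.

52.7 m/s

At the peak v_y = 0, so v_y0 = √(2gH) = √(2 × 9.80 × 108) = 46.01 m/s.
v_y0 = v₀ sin θ ⇒ v₀ = 46.01 / sin 60.9° = 52.66 m/s.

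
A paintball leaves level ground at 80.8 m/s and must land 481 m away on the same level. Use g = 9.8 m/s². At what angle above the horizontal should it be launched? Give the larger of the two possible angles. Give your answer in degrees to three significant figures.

66.9°

Level-ground range R = v₀² sin(2θ)/g ⇒ sin(2θ) = gR/v₀² = 9.80 × 481 / 80.8² = 0.7220.
2θ = 46.22° or 180° − 46.22° = 133.8°, so θ = 23.11° or 66.89°.
The larger angle is 66.89°.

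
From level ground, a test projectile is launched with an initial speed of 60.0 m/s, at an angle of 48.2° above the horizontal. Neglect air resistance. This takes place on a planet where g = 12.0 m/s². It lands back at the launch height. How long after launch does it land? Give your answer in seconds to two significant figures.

Horizontal component vₓ = 60.00 cos 48.2° = 39.99 m/s; vertical v_y0 = 60.00 sin 48.2° = 44.73 m/s.
Landing at launch height ⇒ T = 2 v_y0 / g = 2 × 44.73 / 12.0 = 7.455 s.

7.5 s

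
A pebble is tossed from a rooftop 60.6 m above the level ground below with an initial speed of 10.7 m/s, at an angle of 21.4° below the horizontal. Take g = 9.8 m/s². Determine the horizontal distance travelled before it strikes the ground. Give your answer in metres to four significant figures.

31.29 m

Resolve: vₓ = 10.70 cos 21.4° = 9.962 m/s and v_y0 = −3.904 m/s (downward).
With up positive and y = 0 at the ground: y(t) = 60.6 + (−3.904) t − 4.900 t². Setting y = 0 and taking the positive root: t = [−3.904 + √(3.904² + 2·9.80·60.6)] / 9.80 = (−3.904 + 34.68) / 9.80 = 3.141 s.
Horizontal distance: R = vₓ t = 9.962 × 3.141 = 31.29 m.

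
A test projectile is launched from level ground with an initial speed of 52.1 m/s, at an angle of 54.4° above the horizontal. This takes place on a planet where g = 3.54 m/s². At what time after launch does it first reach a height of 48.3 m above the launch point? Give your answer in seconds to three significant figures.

1.20 s

vₓ = 52.10 cos 54.4° = 30.33 m/s; v_y0 = 52.10 sin 54.4° = 42.36 m/s.
Height y(t) = 42.36 t − 1.770 t² = 48.3 gives 1.770 t² − 42.36 t + 48.3 = 0.
Quadratic formula: t = (42.36 ± √1452.6) / 3.54 = (42.36 ± 38.11) / 3.54 → t = 1.200 s or 22.73 s.
The first (ascending) time is 1.200 s.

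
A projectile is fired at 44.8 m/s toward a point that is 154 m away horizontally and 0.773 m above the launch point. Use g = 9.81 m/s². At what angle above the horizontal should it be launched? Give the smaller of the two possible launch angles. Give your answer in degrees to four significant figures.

24.78°

Trajectory: y = x tanθ − g x² (1 + tan²θ)/(2v₀²). With x = 154, y = 0.773, v₀ = 44.8, g = 9.81:
57.96 tan²θ − 154 tanθ + (58.73) = 0.
tanθ = [154 ± √(154² − 4 × 57.96 × (58.73))] / (2 × 57.96) = (154 ± 100.5) / 115.9, giving tanθ = 0.4616 or 2.195.
θ = 24.78° or 65.51°; the smaller is 24.78°.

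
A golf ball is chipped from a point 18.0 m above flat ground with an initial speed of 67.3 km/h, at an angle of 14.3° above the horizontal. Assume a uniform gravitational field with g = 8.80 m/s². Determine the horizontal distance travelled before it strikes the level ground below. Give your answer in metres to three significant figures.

47.4 m

Convert: 67.3 km/h = 67.3/3.6 = 18.69 m/s.
Resolve: vₓ = 18.69 cos 14.3° = 18.12 m/s and v_y0 = 18.69 sin 14.3° = 4.618 m/s.
With up positive and y = 0 at the ground: y(t) = 18.0 + (4.618) t − 4.400 t². Setting y = 0 and taking the positive root: t = [4.618 + √(4.618² + 2·8.80·18.0)] / 8.80 = (4.618 + 18.39) / 8.80 = 2.614 s.
Horizontal distance: R = vₓ t = 18.12 × 2.614 = 47.36 m.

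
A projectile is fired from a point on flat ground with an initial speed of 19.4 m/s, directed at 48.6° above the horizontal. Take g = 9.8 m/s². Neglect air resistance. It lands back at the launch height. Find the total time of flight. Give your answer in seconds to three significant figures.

vₓ = 19.40 cos 48.6° = 12.83 m/s; v_y0 = 19.40 sin 48.6° = 14.55 m/s.
Time of flight on level ground: T = 2 v_y0 / g = 2 × 14.55 / 9.80 = 2.970 s.

2.97 s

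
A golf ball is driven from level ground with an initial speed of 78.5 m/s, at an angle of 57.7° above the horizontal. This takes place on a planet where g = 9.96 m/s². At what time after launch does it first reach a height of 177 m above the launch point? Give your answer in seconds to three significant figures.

3.69 s

Horizontal component vₓ = 78.50 cos 57.7° = 41.95 m/s; vertical v_y0 = 78.50 sin 57.7° = 66.35 m/s.
Set y = v_y0 t − ½ g t² = 177: 4.980 t² − 66.35 t + 177 = 0.
Quadratic formula: t = (66.35 ± √876.89) / 9.96 = (66.35 ± 29.61) / 9.96 → t = 3.689 s or 9.635 s.
The first (ascending) time is 3.689 s.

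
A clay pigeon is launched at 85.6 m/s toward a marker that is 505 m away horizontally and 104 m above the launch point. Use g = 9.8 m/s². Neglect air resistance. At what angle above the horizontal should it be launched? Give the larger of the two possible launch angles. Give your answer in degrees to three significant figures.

Trajectory: y = x tanθ − g x² (1 + tan²θ)/(2v₀²). With x = 505, y = 104, v₀ = 85.6, g = 9.80:
170.5 tan²θ − 505 tanθ + (274.5) = 0.
tanθ = [505 ± √(505² − 4 × 170.5 × (274.5))] / (2 × 170.5) = (505 ± 260.3) / 341.1, giving tanθ = 0.7175 or 2.244.
θ = 35.66° or 65.98°; the larger is 65.98°.

66.0°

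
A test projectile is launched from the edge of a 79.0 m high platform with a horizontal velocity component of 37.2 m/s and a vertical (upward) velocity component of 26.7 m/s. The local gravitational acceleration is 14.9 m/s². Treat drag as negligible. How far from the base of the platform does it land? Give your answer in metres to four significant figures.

204.9 m

The projectile lands when y = 79.0 + (26.70) t − ½·14.9·t² = 0. Positive root: t = (26.70 + √(26.70² + 2·14.9·79.0)) / 14.9 = (26.70 + 55.38) / 14.9 = 5.509 s.
Horizontal distance: R = vₓ t = 37.20 × 5.509 = 204.9 m.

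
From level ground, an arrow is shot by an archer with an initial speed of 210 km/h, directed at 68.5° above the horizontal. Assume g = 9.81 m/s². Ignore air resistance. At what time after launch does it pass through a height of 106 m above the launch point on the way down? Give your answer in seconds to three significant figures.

8.53 s

Convert: 210 km/h = 210/3.6 = 58.33 m/s.
Components: vₓ = 58.33 cos 68.5° = 21.38 m/s, v_y0 = 58.33 sin 68.5° = 54.27 m/s.
Require v_y0 t − ½ g t² = 106, i.e. 4.905 t² − 54.27 t + 106 = 0.
Quadratic formula: t = (54.27 ± √865.99) / 9.81 = (54.27 ± 29.43) / 9.81 → t = 2.533 s or 8.532 s.
The descending-branch root is 8.532 s.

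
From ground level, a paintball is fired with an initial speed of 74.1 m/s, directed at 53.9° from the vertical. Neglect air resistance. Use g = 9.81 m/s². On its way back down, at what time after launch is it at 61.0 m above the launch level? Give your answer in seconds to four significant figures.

7.165 s

Components: vₓ = 74.10 sin 53.9° = 59.87 m/s, v_y0 = 74.10 cos 53.9° = 43.66 m/s.
Set y = v_y0 t − ½ g t² = 61.0: 4.905 t² − 43.66 t + 61.0 = 0.
t = [43.66 ± √(43.66² − 2·9.81·61.0)] / 9.81 = (43.66 ± 26.63) / 9.81, so t = 1.736 s or t = 7.165 s.
The descending-branch root is 7.165 s.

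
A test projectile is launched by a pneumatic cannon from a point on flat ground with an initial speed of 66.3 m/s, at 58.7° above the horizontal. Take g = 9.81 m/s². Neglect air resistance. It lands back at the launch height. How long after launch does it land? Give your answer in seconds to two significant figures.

12 s

Components: vₓ = 66.30 cos 58.7° = 34.44 m/s, v_y0 = 66.30 sin 58.7° = 56.65 m/s.
Time of flight on level ground: T = 2 v_y0 / g = 2 × 56.65 / 9.81 = 11.55 s.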